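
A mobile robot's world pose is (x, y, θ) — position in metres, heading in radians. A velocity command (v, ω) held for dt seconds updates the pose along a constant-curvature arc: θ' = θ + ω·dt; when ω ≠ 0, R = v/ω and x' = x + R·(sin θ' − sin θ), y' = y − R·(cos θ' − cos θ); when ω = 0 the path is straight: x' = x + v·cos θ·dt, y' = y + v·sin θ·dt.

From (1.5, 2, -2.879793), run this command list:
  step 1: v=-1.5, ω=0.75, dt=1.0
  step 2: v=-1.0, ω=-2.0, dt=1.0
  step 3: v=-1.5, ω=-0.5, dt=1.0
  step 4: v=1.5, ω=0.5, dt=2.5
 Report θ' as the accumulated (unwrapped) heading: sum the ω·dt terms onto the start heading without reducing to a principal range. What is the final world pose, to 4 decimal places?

step 1: θ'=-2.1298 (R=-2.0000) → pose (2.6779, 2.8712, -2.1298)
step 2: θ'=-4.1298 (R=0.5000) → pose (3.5193, 2.8811, -4.1298)
step 3: θ'=-4.6298 (R=3.0000) → pose (4.0040, 1.4780, -4.6298)
step 4: θ'=-3.3798 (R=3.0000) → pose (1.7221, 4.1458, -3.3798)

(1.7221, 4.1458, -3.3798)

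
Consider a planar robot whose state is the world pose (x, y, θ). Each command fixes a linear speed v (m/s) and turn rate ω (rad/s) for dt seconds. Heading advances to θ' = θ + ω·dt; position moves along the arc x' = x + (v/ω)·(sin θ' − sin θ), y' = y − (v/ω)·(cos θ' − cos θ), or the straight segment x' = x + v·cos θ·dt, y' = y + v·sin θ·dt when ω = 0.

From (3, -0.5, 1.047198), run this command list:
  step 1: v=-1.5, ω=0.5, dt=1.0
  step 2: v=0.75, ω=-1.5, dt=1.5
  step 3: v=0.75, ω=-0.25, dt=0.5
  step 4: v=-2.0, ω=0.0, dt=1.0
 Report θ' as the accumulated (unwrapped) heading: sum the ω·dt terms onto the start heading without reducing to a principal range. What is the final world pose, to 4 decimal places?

(2.3392, -0.3462, -0.8278)

step 1: θ'=1.5472 (R=-3.0000) → pose (2.5989, -1.9292, 1.5472)
step 2: θ'=-0.7028 (R=-0.5000) → pose (3.4220, -1.5595, -0.7028)
step 3: θ'=-0.8278 (R=-3.0000) → pose (3.6922, -1.8191, -0.8278)
step 4: θ'=-0.8278 (straight) → pose (2.3392, -0.3462, -0.8278)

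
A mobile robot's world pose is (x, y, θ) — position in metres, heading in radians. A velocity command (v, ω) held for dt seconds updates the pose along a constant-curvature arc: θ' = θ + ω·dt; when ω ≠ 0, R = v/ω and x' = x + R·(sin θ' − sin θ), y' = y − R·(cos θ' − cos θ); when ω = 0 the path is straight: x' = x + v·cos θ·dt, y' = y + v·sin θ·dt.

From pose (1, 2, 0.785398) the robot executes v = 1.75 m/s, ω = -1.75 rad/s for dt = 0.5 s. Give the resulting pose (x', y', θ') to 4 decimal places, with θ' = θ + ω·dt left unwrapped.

(1.7966, 2.2889, -0.0896)

θ' = 0.7854 + -1.75·0.5 = -0.0896
R = v/ω = 1.75/-1.75 = -1.0000
x' = 1 + -1.0000·(sin -0.0896 − sin 0.7854) = 1.7966
y' = 2 − -1.0000·(cos -0.0896 − cos 0.7854) = 2.2889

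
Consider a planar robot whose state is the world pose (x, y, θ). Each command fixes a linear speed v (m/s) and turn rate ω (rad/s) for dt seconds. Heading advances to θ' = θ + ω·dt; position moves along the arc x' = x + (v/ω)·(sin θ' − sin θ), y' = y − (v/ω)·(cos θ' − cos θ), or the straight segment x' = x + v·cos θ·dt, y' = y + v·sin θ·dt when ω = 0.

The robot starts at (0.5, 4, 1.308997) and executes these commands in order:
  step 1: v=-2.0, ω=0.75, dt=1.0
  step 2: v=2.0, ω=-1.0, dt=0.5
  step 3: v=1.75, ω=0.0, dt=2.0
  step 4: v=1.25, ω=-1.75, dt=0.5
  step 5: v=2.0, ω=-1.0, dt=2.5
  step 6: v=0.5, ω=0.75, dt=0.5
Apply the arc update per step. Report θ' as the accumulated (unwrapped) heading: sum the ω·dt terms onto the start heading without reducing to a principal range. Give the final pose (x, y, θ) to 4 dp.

step 1: θ'=2.0590 (R=-2.6667) → pose (0.7207, 2.0590, 2.0590)
step 2: θ'=1.5590 (R=-2.0000) → pose (0.4872, 3.0207, 1.5590)
step 3: θ'=1.5590 (straight) → pose (0.5285, 6.5205, 1.5590)
step 4: θ'=0.6840 (R=-0.7143) → pose (0.7913, 7.0657, 0.6840)
step 5: θ'=-1.8160 (R=-2.0000) → pose (3.9953, 5.0300, -1.8160)
step 6: θ'=-1.4410 (R=0.6667) → pose (3.9810, 4.7819, -1.4410)

(3.9810, 4.7819, -1.4410)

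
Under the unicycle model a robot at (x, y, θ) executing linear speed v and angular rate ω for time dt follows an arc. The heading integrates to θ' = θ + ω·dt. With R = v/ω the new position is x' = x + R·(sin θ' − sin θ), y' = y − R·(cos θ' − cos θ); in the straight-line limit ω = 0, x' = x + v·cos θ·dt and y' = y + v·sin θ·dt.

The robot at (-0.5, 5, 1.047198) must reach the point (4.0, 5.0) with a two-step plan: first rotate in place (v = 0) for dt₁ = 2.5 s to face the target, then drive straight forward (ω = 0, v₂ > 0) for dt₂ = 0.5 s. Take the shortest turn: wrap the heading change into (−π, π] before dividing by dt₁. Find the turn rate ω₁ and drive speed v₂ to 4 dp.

ω₁ = -0.4189, v₂ = 9.0000

heading to target = atan2(5−5, 4−-0.5) = 0.0000
Δθ = wrap(0.0000 − 1.0472) = -1.0472; ω₁ = Δθ/dt₁ = -0.4189
distance = √((4−-0.5)² + (5−5)²) = 4.5000; v₂ = distance/dt₂ = 9.0000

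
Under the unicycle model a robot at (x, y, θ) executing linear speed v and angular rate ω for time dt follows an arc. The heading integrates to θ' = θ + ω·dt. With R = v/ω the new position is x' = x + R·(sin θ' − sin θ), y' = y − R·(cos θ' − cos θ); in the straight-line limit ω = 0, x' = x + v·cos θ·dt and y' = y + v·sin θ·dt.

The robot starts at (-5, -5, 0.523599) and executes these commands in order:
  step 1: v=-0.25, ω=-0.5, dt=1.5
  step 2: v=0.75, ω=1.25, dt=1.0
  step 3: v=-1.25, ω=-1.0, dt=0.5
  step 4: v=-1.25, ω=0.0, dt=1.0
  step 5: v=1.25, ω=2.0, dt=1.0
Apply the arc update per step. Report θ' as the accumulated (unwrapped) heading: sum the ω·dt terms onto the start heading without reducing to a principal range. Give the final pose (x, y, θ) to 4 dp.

step 1: θ'=-0.2264 (R=0.5000) → pose (-5.3622, -5.0542, -0.2264)
step 2: θ'=1.0236 (R=0.6000) → pose (-4.7152, -4.7817, 1.0236)
step 3: θ'=0.5236 (R=1.2500) → pose (-5.1576, -5.2139, 0.5236)
step 4: θ'=0.5236 (straight) → pose (-6.2402, -5.8389, 0.5236)
step 5: θ'=2.5236 (R=0.6250) → pose (-6.1905, -4.7882, 2.5236)

(-6.1905, -4.7882, 2.5236)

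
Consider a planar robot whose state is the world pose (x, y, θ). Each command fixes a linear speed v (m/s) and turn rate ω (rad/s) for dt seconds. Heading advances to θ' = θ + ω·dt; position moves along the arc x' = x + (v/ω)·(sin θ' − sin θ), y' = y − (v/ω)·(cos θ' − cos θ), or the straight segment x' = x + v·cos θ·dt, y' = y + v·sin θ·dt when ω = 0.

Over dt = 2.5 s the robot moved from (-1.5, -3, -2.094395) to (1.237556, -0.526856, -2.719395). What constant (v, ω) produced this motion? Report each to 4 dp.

v = -1.5000, ω = -0.2500

Δθ = -2.719395 − -2.094395 = -0.625000
ω = Δθ/dt = -0.625000/2.5 = -0.2500
R = Δx/(sin θ' − sin θ) = 6.0000
v = R·ω = 6.0000·-0.2500 = -1.5000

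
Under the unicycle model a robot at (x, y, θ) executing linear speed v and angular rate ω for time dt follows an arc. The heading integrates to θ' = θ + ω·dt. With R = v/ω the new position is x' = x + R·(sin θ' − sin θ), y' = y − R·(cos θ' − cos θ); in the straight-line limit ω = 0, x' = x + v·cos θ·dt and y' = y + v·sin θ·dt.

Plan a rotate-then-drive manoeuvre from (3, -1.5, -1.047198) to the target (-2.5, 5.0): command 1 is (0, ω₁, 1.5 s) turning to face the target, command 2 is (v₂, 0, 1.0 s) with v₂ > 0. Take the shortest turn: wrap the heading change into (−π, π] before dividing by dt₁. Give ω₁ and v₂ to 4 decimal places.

ω₁ = -1.9753, v₂ = 8.5147

heading to target = atan2(5−-1.5, -2.5−3) = 2.2731
Δθ = wrap(2.2731 − -1.0472) = -2.9629; ω₁ = Δθ/dt₁ = -1.9753
distance = √((-2.5−3)² + (5−-1.5)²) = 8.5147; v₂ = distance/dt₂ = 8.5147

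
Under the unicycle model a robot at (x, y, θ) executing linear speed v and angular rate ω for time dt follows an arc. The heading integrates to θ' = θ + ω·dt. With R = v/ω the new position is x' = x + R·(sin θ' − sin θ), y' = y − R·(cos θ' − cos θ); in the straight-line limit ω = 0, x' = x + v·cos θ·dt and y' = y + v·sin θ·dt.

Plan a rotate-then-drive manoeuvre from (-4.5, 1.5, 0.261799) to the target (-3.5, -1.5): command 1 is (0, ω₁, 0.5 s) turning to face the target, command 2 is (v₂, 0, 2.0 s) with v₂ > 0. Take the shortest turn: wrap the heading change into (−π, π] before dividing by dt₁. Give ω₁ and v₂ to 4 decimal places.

ω₁ = -3.0217, v₂ = 1.5811

heading to target = atan2(-1.5−1.5, -3.5−-4.5) = -1.2490
Δθ = wrap(-1.2490 − 0.2618) = -1.5108; ω₁ = Δθ/dt₁ = -3.0217
distance = √((-3.5−-4.5)² + (-1.5−1.5)²) = 3.1623; v₂ = distance/dt₂ = 1.5811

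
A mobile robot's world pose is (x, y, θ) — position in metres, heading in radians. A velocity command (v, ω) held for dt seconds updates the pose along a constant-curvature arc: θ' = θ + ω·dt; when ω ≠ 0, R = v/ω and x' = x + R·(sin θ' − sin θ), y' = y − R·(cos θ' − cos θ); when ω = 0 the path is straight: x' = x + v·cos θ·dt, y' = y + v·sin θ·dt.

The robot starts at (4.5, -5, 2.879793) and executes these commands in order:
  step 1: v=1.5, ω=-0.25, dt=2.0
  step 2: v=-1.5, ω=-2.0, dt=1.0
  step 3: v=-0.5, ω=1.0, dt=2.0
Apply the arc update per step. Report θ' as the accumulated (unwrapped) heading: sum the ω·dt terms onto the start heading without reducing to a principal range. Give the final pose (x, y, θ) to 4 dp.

(1.5122, -5.6114, 2.3798)

step 1: θ'=2.3798 (R=-6.0000) → pose (1.9116, -3.5460, 2.3798)
step 2: θ'=0.3798 (R=0.7500) → pose (1.6719, -4.7853, 0.3798)
step 3: θ'=2.3798 (R=-0.5000) → pose (1.5122, -5.6114, 2.3798)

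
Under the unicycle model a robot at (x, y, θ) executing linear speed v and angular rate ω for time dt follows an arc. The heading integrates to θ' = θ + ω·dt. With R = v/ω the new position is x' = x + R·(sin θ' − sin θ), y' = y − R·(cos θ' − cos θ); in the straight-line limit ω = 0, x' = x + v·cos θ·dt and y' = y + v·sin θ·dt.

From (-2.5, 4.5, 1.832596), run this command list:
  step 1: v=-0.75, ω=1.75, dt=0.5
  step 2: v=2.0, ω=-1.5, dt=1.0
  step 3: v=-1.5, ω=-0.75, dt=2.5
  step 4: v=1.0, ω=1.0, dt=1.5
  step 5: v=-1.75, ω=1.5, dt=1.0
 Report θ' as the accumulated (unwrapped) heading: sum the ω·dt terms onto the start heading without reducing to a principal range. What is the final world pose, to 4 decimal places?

step 1: θ'=2.7076 (R=-0.4286) → pose (-2.2662, 4.2221, 2.7076)
step 2: θ'=1.2076 (R=-1.3333) → pose (-2.9519, 5.9055, 1.2076)
step 3: θ'=-0.6674 (R=2.0000) → pose (-6.0594, 5.0452, -0.6674)
step 4: θ'=0.8326 (R=1.0000) → pose (-4.7007, 5.1576, 0.8326)
step 5: θ'=2.3326 (R=-1.1667) → pose (-4.6820, 3.5673, 2.3326)

(-4.6820, 3.5673, 2.3326)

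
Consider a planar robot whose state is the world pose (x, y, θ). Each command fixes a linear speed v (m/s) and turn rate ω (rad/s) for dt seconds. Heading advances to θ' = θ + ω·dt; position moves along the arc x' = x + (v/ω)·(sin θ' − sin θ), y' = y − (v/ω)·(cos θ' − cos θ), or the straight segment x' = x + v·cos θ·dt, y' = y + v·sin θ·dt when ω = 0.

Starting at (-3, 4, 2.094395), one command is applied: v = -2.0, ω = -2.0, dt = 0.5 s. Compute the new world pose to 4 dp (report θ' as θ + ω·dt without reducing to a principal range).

θ' = 2.0944 + -2.0·0.5 = 1.0944
R = v/ω = -2.0/-2.0 = 1.0000
x' = -3 + 1.0000·(sin 1.0944 − sin 2.0944) = -2.9774
y' = 4 − 1.0000·(cos 1.0944 − cos 2.0944) = 3.0414

(-2.9774, 3.0414, 1.0944)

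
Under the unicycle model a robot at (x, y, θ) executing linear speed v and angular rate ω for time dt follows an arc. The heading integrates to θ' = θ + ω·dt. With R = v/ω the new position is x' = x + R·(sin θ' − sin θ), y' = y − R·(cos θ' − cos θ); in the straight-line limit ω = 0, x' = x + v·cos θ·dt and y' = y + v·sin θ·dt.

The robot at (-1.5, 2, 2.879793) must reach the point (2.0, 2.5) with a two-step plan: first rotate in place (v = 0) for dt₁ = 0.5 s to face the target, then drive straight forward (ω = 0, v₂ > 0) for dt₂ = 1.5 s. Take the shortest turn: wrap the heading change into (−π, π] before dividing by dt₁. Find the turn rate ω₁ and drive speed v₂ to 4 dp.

ω₁ = -5.4758, v₂ = 2.3570

heading to target = atan2(2.5−2, 2−-1.5) = 0.1419
Δθ = wrap(0.1419 − 2.8798) = -2.7379; ω₁ = Δθ/dt₁ = -5.4758
distance = √((2−-1.5)² + (2.5−2)²) = 3.5355; v₂ = distance/dt₂ = 2.3570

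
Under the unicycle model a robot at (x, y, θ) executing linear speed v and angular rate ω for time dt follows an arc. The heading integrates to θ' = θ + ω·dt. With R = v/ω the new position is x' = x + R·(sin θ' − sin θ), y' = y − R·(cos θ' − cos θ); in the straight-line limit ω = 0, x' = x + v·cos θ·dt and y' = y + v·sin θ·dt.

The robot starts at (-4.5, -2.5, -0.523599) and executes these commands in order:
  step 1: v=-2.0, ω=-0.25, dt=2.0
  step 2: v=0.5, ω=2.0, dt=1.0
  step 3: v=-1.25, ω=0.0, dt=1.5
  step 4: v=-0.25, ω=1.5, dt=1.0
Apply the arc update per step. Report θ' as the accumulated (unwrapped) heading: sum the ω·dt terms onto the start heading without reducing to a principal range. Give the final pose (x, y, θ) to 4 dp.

step 1: θ'=-1.0236 (R=8.0000) → pose (-7.3319, 0.2658, -1.0236)
step 2: θ'=0.9764 (R=0.2500) → pose (-6.9113, 0.2559, 0.9764)
step 3: θ'=0.9764 (straight) → pose (-7.9613, -1.2975, 0.9764)
step 4: θ'=2.4764 (R=-0.1667) → pose (-7.9261, -1.5220, 2.4764)

(-7.9261, -1.5220, 2.4764)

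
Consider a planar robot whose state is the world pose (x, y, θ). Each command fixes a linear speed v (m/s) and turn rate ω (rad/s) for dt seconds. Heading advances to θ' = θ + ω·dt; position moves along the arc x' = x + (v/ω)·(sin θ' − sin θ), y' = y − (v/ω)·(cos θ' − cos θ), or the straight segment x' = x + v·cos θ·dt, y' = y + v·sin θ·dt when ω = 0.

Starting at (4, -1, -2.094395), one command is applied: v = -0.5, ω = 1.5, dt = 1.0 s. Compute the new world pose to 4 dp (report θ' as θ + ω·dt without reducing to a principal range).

(3.8980, -0.5572, -0.5944)

θ' = -2.0944 + 1.5·1.0 = -0.5944
R = v/ω = -0.5/1.5 = -0.3333
x' = 4 + -0.3333·(sin -0.5944 − sin -2.0944) = 3.8980
y' = -1 − -0.3333·(cos -0.5944 − cos -2.0944) = -0.5572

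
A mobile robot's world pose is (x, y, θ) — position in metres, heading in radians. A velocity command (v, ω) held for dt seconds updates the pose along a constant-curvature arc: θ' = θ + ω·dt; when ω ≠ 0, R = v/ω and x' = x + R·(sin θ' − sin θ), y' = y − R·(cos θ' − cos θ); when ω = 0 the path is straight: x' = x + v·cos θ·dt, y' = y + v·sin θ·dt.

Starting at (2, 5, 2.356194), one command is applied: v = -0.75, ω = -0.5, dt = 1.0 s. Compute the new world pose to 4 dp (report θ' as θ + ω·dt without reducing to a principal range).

(2.3787, 4.3616, 1.8562)

θ' = 2.3562 + -0.5·1.0 = 1.8562
R = v/ω = -0.75/-0.5 = 1.5000
x' = 2 + 1.5000·(sin 1.8562 − sin 2.3562) = 2.3787
y' = 5 − 1.5000·(cos 1.8562 − cos 2.3562) = 4.3616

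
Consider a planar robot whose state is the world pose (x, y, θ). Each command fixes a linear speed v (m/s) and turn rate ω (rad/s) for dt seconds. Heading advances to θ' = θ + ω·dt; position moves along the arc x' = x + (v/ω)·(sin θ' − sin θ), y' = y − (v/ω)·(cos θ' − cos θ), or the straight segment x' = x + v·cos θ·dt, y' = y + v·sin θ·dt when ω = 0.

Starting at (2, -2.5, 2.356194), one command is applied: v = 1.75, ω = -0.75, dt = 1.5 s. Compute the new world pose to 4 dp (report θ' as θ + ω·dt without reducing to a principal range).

θ' = 2.3562 + -0.75·1.5 = 1.2312
R = v/ω = 1.75/-0.75 = -2.3333
x' = 2 + -2.3333·(sin 1.2312 − sin 2.3562) = 1.4498
y' = -2.5 − -2.3333·(cos 1.2312 − cos 2.3562) = -0.0728

(1.4498, -0.0728, 1.2312)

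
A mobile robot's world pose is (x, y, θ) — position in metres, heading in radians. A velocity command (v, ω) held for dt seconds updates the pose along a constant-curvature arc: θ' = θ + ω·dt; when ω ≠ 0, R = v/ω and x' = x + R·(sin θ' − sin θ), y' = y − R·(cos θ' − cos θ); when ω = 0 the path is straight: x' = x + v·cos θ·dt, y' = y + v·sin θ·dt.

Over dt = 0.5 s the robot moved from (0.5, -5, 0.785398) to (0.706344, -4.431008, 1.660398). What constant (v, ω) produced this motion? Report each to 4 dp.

Δθ = 1.660398 − 0.785398 = 0.875000
ω = Δθ/dt = 0.875000/0.5 = 1.7500
R = −Δy/(cos θ' − cos θ) = 0.7143
v = R·ω = 0.7143·1.7500 = 1.2500

v = 1.2500, ω = 1.7500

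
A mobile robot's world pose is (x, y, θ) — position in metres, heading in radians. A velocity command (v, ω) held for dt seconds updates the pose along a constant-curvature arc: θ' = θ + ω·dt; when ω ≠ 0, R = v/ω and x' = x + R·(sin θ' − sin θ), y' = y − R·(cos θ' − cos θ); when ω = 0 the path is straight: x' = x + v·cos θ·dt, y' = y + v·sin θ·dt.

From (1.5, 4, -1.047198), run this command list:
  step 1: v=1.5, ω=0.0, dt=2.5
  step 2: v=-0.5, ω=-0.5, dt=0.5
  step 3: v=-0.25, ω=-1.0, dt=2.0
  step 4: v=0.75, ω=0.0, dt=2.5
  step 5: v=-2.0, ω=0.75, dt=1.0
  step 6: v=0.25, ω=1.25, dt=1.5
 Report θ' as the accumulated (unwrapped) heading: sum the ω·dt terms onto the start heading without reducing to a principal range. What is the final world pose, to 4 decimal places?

step 1: θ'=-1.0472 (straight) → pose (3.3750, 0.7524, -1.0472)
step 2: θ'=-1.2972 (R=1.0000) → pose (3.2782, 0.9822, -1.2972)
step 3: θ'=-3.2972 (R=0.2500) → pose (3.5577, 1.2967, -3.2972)
step 4: θ'=-3.2972 (straight) → pose (1.7053, 1.5873, -3.2972)
step 5: θ'=-2.5472 (R=-2.6667) → pose (3.6119, 2.0125, -2.5472)
step 6: θ'=-0.6722 (R=0.2000) → pose (3.5994, 1.6903, -0.6722)

(3.5994, 1.6903, -0.6722)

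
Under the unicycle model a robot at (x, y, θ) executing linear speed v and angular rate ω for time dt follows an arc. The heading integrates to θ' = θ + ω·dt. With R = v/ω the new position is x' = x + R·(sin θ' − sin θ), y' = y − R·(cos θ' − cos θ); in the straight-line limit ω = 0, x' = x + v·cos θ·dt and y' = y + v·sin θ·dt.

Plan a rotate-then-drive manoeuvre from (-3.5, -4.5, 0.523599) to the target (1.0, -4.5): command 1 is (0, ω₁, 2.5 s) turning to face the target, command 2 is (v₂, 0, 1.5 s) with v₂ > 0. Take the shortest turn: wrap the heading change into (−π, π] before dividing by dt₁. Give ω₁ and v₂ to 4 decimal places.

heading to target = atan2(-4.5−-4.5, 1−-3.5) = 0.0000
Δθ = wrap(0.0000 − 0.5236) = -0.5236; ω₁ = Δθ/dt₁ = -0.2094
distance = √((1−-3.5)² + (-4.5−-4.5)²) = 4.5000; v₂ = distance/dt₂ = 3.0000

ω₁ = -0.2094, v₂ = 3.0000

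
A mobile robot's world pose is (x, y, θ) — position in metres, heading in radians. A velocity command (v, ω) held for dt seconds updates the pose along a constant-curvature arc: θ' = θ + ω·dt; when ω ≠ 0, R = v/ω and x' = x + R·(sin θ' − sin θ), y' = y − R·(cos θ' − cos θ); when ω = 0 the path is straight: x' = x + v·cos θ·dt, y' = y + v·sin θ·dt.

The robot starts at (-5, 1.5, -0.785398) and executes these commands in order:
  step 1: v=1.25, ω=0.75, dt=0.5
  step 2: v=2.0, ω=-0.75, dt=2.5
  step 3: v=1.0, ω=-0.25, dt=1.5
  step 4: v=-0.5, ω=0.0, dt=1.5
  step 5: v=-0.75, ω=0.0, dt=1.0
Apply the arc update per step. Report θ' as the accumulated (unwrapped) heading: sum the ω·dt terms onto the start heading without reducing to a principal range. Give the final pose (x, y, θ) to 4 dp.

step 1: θ'=-0.4104 (R=1.6667) → pose (-4.4864, 1.1502, -0.4104)
step 2: θ'=-2.2854 (R=-2.6667) → pose (-3.5361, -3.0425, -2.2854)
step 3: θ'=-2.6604 (R=-4.0000) → pose (-4.7062, -3.9670, -2.6604)
step 4: θ'=-2.6604 (straight) → pose (-4.0413, -3.6199, -2.6604)
step 5: θ'=-2.6604 (straight) → pose (-3.3765, -3.2727, -2.6604)

(-3.3765, -3.2727, -2.6604)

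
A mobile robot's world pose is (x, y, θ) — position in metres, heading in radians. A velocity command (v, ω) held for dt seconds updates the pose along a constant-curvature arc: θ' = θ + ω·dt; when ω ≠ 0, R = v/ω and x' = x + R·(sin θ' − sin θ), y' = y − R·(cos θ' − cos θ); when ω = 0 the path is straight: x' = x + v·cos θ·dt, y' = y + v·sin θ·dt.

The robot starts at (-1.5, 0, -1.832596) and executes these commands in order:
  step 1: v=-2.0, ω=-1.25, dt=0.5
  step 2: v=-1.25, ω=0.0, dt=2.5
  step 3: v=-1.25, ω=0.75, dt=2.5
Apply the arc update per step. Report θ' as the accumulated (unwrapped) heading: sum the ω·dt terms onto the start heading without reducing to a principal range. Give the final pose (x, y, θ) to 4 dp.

(1.3203, 5.4841, -0.5826)

step 1: θ'=-2.4576 (R=1.6000) → pose (-0.9656, 0.8260, -2.4576)
step 2: θ'=-2.4576 (straight) → pose (1.4565, 2.8006, -2.4576)
step 3: θ'=-0.5826 (R=-1.6667) → pose (1.3203, 5.4841, -0.5826)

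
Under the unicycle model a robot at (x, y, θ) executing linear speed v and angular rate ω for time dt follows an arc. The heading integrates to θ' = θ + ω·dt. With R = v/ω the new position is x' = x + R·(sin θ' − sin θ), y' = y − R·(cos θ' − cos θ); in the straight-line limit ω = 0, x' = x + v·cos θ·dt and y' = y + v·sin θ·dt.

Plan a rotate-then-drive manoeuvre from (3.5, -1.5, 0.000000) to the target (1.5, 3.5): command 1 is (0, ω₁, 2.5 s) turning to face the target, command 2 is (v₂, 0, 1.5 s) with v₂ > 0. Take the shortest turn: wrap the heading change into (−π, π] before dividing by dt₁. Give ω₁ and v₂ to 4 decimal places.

ω₁ = 0.7805, v₂ = 3.5901

heading to target = atan2(3.5−-1.5, 1.5−3.5) = 1.9513
Δθ = wrap(1.9513 − 0.0000) = 1.9513; ω₁ = Δθ/dt₁ = 0.7805
distance = √((1.5−3.5)² + (3.5−-1.5)²) = 5.3852; v₂ = distance/dt₂ = 3.5901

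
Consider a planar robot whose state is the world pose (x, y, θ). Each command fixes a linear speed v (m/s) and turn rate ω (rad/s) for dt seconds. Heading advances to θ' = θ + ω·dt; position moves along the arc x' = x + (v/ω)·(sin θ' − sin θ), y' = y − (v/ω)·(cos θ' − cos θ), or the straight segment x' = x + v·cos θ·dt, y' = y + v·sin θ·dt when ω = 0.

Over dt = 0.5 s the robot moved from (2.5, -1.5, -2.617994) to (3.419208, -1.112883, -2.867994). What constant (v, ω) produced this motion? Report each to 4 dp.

v = -2.0000, ω = -0.5000

Δθ = -2.867994 − -2.617994 = -0.250000
ω = Δθ/dt = -0.250000/0.5 = -0.5000
R = Δx/(sin θ' − sin θ) = 4.0000
v = R·ω = 4.0000·-0.5000 = -2.0000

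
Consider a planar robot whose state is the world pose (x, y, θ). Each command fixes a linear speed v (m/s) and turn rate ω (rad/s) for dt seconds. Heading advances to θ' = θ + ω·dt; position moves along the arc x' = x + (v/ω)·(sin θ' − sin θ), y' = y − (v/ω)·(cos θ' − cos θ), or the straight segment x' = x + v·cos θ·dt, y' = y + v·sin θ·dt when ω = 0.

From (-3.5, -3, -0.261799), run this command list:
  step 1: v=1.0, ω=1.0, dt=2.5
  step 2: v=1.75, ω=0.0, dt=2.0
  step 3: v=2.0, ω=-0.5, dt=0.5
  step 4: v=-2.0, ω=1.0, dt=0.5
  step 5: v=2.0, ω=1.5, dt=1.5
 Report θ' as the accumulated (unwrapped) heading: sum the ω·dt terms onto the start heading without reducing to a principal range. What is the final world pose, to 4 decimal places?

(-6.6678, 0.3177, 4.7382)

step 1: θ'=2.2382 (R=1.0000) → pose (-2.4558, -1.4151, 2.2382)
step 2: θ'=2.2382 (straight) → pose (-4.6221, 1.3339, 2.2382)
step 3: θ'=1.9882 (R=-4.0000) → pose (-5.1369, 2.1881, 1.9882)
step 4: θ'=2.4882 (R=-2.0000) → pose (-4.5244, 1.4108, 2.4882)
step 5: θ'=4.7382 (R=1.3333) → pose (-6.6678, 0.3177, 4.7382)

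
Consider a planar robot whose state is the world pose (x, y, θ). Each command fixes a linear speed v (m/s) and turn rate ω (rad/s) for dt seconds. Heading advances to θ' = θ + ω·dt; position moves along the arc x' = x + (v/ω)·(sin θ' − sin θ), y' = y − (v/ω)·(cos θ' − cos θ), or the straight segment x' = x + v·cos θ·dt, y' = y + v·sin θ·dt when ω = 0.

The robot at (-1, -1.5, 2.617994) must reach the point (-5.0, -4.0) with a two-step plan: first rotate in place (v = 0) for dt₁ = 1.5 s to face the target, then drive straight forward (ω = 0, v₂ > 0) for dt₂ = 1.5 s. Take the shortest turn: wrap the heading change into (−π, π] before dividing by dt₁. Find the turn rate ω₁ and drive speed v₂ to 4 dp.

ω₁ = 0.7215, v₂ = 3.1447

heading to target = atan2(-4−-1.5, -5−-1) = -2.5830
Δθ = wrap(-2.5830 − 2.6180) = 1.0822; ω₁ = Δθ/dt₁ = 0.7215
distance = √((-5−-1)² + (-4−-1.5)²) = 4.7170; v₂ = distance/dt₂ = 3.1447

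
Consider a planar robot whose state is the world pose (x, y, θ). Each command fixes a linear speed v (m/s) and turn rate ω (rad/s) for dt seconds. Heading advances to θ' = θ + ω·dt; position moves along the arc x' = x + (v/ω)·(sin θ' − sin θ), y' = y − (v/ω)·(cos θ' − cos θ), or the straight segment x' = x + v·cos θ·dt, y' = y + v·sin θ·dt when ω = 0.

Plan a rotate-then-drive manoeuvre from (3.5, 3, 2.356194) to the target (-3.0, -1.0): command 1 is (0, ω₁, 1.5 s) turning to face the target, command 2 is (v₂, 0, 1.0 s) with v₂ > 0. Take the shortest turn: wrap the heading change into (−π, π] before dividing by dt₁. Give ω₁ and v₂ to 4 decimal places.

heading to target = atan2(-1−3, -3−3.5) = -2.5899
Δθ = wrap(-2.5899 − 2.3562) = 1.3371; ω₁ = Δθ/dt₁ = 0.8914
distance = √((-3−3.5)² + (-1−3)²) = 7.6322; v₂ = distance/dt₂ = 7.6322

ω₁ = 0.8914, v₂ = 7.6322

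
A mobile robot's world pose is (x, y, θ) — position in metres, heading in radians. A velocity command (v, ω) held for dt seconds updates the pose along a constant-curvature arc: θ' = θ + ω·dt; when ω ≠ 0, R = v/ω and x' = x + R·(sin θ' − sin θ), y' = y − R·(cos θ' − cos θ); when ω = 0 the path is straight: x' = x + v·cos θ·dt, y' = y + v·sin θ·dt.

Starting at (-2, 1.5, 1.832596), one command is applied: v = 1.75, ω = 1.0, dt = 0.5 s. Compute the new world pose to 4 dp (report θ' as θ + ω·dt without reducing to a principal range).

θ' = 1.8326 + 1.0·0.5 = 2.3326
R = v/ω = 1.75/1.0 = 1.7500
x' = -2 + 1.7500·(sin 2.3326 − sin 1.8326) = -2.4241
y' = 1.5 − 1.7500·(cos 2.3326 − cos 1.8326) = 2.2550

(-2.4241, 2.2550, 2.3326)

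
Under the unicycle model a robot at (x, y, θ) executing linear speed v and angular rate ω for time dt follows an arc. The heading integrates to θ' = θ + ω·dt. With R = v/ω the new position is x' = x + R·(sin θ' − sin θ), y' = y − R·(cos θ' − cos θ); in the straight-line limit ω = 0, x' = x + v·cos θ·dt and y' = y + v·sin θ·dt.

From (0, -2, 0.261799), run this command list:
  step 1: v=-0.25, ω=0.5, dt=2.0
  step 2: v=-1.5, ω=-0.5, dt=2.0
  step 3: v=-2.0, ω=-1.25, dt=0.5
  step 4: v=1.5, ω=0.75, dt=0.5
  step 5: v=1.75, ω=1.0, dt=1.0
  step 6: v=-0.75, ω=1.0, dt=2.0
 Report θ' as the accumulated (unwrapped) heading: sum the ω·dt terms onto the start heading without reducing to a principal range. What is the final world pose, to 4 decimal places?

(-0.6750, -4.7165, 3.0118)

step 1: θ'=1.2618 (R=-0.5000) → pose (-0.3469, -2.3309, 1.2618)
step 2: θ'=0.2618 (R=3.0000) → pose (-2.4284, -4.3164, 0.2618)
step 3: θ'=-0.3632 (R=1.6000) → pose (-3.4109, -4.2665, -0.3632)
step 4: θ'=0.0118 (R=2.0000) → pose (-2.6768, -4.3969, 0.0118)
step 5: θ'=1.0118 (R=1.7500) → pose (-1.2138, -3.5751, 1.0118)
step 6: θ'=3.0118 (R=-0.7500) → pose (-0.6750, -4.7165, 3.0118)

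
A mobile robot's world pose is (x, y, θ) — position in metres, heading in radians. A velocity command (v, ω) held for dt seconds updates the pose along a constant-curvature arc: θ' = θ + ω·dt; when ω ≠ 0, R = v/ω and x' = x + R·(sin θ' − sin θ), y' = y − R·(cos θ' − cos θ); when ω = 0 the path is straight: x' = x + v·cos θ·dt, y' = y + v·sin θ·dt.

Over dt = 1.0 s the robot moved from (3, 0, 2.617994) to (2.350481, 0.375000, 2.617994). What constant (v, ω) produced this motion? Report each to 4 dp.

Δθ = 2.617994 − 2.617994 = 0.000000
ω = Δθ/dt = 0.000000/1.0 = 0.0000
ω = 0 → v = (Δx·cos θ + Δy·sin θ)/dt = 0.7500

v = 0.7500, ω = 0.0000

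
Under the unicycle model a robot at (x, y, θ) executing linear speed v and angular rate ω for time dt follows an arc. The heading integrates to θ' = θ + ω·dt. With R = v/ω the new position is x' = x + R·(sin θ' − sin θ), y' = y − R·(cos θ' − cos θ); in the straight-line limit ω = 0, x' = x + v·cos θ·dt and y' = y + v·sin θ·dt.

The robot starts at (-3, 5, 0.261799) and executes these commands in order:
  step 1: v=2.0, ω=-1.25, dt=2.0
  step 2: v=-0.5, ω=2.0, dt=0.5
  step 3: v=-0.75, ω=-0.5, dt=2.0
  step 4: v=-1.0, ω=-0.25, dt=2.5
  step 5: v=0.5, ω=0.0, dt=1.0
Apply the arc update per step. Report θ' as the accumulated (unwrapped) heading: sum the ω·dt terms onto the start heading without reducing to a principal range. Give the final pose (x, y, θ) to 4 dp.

(0.5121, 5.3515, -2.8632)

step 1: θ'=-2.2382 (R=-1.6000) → pose (-1.3292, 2.4642, -2.2382)
step 2: θ'=-1.2382 (R=-0.2500) → pose (-1.2893, 2.7006, -1.2382)
step 3: θ'=-2.2382 (R=1.5000) → pose (-1.0496, 4.1187, -2.2382)
step 4: θ'=-2.8632 (R=4.0000) → pose (0.9929, 5.4889, -2.8632)
step 5: θ'=-2.8632 (straight) → pose (0.5121, 5.3515, -2.8632)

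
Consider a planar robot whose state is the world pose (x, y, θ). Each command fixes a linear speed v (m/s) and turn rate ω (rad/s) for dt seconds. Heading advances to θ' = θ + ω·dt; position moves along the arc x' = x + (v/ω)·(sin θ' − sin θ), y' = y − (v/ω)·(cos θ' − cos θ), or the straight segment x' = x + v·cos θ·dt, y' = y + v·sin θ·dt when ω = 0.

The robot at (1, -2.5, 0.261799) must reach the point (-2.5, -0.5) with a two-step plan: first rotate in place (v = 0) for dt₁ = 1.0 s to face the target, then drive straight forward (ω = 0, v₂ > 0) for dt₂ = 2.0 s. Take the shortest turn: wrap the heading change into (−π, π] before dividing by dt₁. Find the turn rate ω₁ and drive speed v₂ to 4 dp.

heading to target = atan2(-0.5−-2.5, -2.5−1) = 2.6224
Δθ = wrap(2.6224 − 0.2618) = 2.3606; ω₁ = Δθ/dt₁ = 2.3606
distance = √((-2.5−1)² + (-0.5−-2.5)²) = 4.0311; v₂ = distance/dt₂ = 2.0156

ω₁ = 2.3606, v₂ = 2.0156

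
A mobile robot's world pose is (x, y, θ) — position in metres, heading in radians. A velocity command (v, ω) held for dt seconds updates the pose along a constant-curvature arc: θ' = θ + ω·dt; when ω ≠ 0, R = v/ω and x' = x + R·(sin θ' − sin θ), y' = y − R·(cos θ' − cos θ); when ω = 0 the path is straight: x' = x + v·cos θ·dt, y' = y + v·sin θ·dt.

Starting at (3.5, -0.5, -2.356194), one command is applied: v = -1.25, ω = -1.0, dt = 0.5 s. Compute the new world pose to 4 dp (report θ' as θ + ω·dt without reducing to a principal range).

(4.0320, -0.1844, -2.8562)

θ' = -2.3562 + -1.0·0.5 = -2.8562
R = v/ω = -1.25/-1.0 = 1.2500
x' = 3.5 + 1.2500·(sin -2.8562 − sin -2.3562) = 4.0320
y' = -0.5 − 1.2500·(cos -2.8562 − cos -2.3562) = -0.1844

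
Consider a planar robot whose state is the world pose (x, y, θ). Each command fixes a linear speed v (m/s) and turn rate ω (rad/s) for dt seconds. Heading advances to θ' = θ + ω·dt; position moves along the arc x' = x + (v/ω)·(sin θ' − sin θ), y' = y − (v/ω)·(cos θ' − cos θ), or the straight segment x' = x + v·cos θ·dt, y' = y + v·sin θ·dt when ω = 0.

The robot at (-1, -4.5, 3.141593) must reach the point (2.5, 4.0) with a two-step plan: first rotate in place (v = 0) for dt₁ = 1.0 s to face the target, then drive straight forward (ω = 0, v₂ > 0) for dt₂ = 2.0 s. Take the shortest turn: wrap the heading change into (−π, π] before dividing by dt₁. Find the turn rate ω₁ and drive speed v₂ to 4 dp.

ω₁ = -1.9614, v₂ = 4.5962

heading to target = atan2(4−-4.5, 2.5−-1) = 1.1802
Δθ = wrap(1.1802 − 3.1416) = -1.9614; ω₁ = Δθ/dt₁ = -1.9614
distance = √((2.5−-1)² + (4−-4.5)²) = 9.1924; v₂ = distance/dt₂ = 4.5962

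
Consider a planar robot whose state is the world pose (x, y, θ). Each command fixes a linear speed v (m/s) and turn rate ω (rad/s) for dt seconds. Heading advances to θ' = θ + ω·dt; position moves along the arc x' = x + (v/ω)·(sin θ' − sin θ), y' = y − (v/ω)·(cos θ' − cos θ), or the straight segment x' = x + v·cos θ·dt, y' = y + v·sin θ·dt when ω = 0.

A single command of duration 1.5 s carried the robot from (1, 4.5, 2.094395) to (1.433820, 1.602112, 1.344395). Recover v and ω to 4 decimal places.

v = -2.0000, ω = -0.5000

Δθ = 1.344395 − 2.094395 = -0.750000
ω = Δθ/dt = -0.750000/1.5 = -0.5000
R = −Δy/(cos θ' − cos θ) = 4.0000
v = R·ω = 4.0000·-0.5000 = -2.0000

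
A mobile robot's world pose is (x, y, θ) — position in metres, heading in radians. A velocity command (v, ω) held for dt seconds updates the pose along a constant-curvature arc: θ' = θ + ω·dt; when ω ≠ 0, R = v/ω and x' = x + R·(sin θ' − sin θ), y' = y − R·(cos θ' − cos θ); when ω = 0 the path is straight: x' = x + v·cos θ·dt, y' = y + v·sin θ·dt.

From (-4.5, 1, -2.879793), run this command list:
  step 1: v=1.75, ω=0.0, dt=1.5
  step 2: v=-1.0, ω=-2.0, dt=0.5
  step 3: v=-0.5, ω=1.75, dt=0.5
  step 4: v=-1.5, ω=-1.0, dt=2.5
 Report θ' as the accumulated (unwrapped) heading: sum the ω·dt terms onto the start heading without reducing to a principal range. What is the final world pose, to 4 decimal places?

step 1: θ'=-2.8798 (straight) → pose (-7.0356, 0.3206, -2.8798)
step 2: θ'=-3.8798 (R=0.5000) → pose (-6.5697, 0.2075, -3.8798)
step 3: θ'=-3.0048 (R=-0.2857) → pose (-6.3384, 0.1358, -3.0048)
step 4: θ'=-5.5048 (R=1.5000) → pose (-5.0807, -2.4183, -5.5048)

(-5.0807, -2.4183, -5.5048)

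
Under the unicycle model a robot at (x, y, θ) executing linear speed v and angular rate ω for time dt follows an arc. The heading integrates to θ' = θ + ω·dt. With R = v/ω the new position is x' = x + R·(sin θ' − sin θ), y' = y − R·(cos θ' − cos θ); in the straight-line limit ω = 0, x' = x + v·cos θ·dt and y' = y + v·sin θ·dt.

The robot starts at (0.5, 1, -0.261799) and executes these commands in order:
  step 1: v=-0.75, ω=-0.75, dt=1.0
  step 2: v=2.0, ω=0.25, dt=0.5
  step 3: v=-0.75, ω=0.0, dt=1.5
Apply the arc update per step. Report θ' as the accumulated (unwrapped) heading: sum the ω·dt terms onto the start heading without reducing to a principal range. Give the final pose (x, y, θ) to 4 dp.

step 1: θ'=-1.0118 (R=1.0000) → pose (-0.0890, 1.4356, -1.0118)
step 2: θ'=-0.8868 (R=8.0000) → pose (0.4929, 0.6231, -0.8868)
step 3: θ'=-0.8868 (straight) → pose (-0.2180, 1.4950, -0.8868)

(-0.2180, 1.4950, -0.8868)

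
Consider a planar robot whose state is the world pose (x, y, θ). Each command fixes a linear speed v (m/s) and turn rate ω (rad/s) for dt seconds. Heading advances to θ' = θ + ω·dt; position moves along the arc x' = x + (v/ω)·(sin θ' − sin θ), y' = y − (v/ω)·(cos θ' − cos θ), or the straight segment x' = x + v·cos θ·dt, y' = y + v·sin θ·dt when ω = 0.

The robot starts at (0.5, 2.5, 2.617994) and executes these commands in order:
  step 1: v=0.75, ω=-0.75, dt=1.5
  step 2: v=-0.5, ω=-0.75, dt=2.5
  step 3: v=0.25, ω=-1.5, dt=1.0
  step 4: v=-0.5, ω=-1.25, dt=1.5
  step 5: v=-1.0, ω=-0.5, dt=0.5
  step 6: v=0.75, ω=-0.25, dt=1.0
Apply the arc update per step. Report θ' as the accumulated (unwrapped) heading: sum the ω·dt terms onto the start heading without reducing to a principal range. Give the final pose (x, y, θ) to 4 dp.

(-0.2440, 3.1645, -4.2570)

step 1: θ'=1.4930 (R=-1.0000) → pose (0.0030, 3.4437, 1.4930)
step 2: θ'=-0.3820 (R=0.6667) → pose (-0.9101, 2.8770, -0.3820)
step 3: θ'=-1.8820 (R=-0.1667) → pose (-0.8136, 2.6713, -1.8820)
step 4: θ'=-3.7570 (R=0.4000) → pose (-0.2019, 2.8754, -3.7570)
step 5: θ'=-4.0070 (R=2.0000) → pose (0.1662, 2.5390, -4.0070)
step 6: θ'=-4.2570 (R=-3.0000) → pose (-0.2440, 3.1645, -4.2570)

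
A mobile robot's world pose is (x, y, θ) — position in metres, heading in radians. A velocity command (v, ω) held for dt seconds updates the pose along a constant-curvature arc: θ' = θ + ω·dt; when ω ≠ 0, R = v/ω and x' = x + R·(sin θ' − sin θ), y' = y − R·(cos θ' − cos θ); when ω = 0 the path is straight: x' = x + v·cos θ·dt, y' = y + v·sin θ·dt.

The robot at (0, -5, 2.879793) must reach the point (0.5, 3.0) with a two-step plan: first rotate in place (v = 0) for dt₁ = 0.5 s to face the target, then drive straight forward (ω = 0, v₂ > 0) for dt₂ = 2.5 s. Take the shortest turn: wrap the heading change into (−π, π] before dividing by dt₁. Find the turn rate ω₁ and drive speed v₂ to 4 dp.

heading to target = atan2(3−-5, 0.5−0) = 1.5084
Δθ = wrap(1.5084 − 2.8798) = -1.3714; ω₁ = Δθ/dt₁ = -2.7428
distance = √((0.5−0)² + (3−-5)²) = 8.0156; v₂ = distance/dt₂ = 3.2062

ω₁ = -2.7428, v₂ = 3.2062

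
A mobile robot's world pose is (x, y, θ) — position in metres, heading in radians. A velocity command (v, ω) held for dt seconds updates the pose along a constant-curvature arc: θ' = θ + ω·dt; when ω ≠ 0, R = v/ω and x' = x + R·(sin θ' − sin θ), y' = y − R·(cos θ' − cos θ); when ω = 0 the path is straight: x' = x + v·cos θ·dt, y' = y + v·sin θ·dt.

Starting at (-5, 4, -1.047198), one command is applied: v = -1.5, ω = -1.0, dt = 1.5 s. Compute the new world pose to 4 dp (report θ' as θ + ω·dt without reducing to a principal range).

θ' = -1.0472 + -1.0·1.5 = -2.5472
R = v/ω = -1.5/-1.0 = 1.5000
x' = -5 + 1.5000·(sin -2.5472 − sin -1.0472) = -4.5410
y' = 4 − 1.5000·(cos -2.5472 − cos -1.0472) = 5.9927

(-4.5410, 5.9927, -2.5472)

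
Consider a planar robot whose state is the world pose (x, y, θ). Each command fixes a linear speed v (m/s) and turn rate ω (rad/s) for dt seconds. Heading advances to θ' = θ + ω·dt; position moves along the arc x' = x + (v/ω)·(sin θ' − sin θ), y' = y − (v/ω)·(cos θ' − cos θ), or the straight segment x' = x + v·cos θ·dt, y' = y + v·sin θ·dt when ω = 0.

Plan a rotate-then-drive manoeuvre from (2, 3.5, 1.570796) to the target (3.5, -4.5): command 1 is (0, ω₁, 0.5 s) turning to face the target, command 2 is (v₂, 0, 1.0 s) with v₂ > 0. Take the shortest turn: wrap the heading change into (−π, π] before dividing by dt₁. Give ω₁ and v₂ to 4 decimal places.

heading to target = atan2(-4.5−3.5, 3.5−2) = -1.3854
Δθ = wrap(-1.3854 − 1.5708) = -2.9562; ω₁ = Δθ/dt₁ = -5.9125
distance = √((3.5−2)² + (-4.5−3.5)²) = 8.1394; v₂ = distance/dt₂ = 8.1394

ω₁ = -5.9125, v₂ = 8.1394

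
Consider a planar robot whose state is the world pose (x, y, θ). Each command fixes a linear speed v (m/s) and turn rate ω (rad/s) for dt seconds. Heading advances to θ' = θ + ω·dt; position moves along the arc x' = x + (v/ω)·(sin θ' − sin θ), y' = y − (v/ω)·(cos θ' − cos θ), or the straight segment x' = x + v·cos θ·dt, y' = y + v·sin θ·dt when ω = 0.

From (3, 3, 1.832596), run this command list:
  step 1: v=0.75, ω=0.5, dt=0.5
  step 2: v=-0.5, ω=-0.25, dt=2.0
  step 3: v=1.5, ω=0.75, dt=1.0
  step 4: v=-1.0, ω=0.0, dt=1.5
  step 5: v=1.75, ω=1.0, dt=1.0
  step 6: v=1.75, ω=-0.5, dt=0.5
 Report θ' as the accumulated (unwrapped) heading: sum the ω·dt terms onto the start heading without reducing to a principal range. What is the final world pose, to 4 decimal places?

(1.1284, 3.1147, 3.0826)

step 1: θ'=2.0826 (R=1.5000) → pose (2.8589, 3.3464, 2.0826)
step 2: θ'=1.5826 (R=2.0000) → pose (3.1150, 2.3905, 1.5826)
step 3: θ'=2.3326 (R=2.0000) → pose (2.5624, 3.7473, 2.3326)
step 4: θ'=2.3326 (straight) → pose (3.5977, 2.6620, 2.3326)
step 5: θ'=3.3326 (R=1.7500) → pose (1.9992, 3.1722, 3.3326)
step 6: θ'=3.0826 (R=-3.5000) → pose (1.1284, 3.1147, 3.0826)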